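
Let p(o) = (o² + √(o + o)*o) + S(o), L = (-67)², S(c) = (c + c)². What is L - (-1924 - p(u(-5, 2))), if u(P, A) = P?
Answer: 6538 - 5*I*√10 ≈ 6538.0 - 15.811*I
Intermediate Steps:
S(c) = 4*c² (S(c) = (2*c)² = 4*c²)
L = 4489
p(o) = 5*o² + √2*o^(3/2) (p(o) = (o² + √(o + o)*o) + 4*o² = (o² + √(2*o)*o) + 4*o² = (o² + (√2*√o)*o) + 4*o² = (o² + √2*o^(3/2)) + 4*o² = 5*o² + √2*o^(3/2))
L - (-1924 - p(u(-5, 2))) = 4489 - (-1924 - (5*(-5)² + √2*(-5)^(3/2))) = 4489 - (-1924 - (5*25 + √2*(-5*I*√5))) = 4489 - (-1924 - (125 - 5*I*√10)) = 4489 - (-1924 + (-125 + 5*I*√10)) = 4489 - (-2049 + 5*I*√10) = 4489 + (2049 - 5*I*√10) = 6538 - 5*I*√10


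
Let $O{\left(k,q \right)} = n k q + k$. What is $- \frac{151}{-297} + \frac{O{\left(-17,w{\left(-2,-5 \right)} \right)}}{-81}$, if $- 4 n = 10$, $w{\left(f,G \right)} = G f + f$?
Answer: $- \frac{3100}{891} \approx -3.4792$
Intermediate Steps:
$w{\left(f,G \right)} = f + G f$
$n = - \frac{5}{2}$ ($n = \left(- \frac{1}{4}\right) 10 = - \frac{5}{2} \approx -2.5$)
$O{\left(k,q \right)} = k - \frac{5 k q}{2}$ ($O{\left(k,q \right)} = - \frac{5 k}{2} q + k = - \frac{5 k q}{2} + k = k - \frac{5 k q}{2}$)
$- \frac{151}{-297} + \frac{O{\left(-17,w{\left(-2,-5 \right)} \right)}}{-81} = - \frac{151}{-297} + \frac{\frac{1}{2} \left(-17\right) \left(2 - 5 \left(- 2 \left(1 - 5\right)\right)\right)}{-81} = \left(-151\right) \left(- \frac{1}{297}\right) + \frac{1}{2} \left(-17\right) \left(2 - 5 \left(\left(-2\right) \left(-4\right)\right)\right) \left(- \frac{1}{81}\right) = \frac{151}{297} + \frac{1}{2} \left(-17\right) \left(2 - 40\right) \left(- \frac{1}{81}\right) = \frac{151}{297} + \frac{1}{2} \left(-17\right) \left(-38\right) \left(- \frac{1}{81}\right) = \frac{151}{297} + 323 \left(- \frac{1}{81}\right) = \frac{151}{297} - \frac{323}{81} = - \frac{3100}{891}$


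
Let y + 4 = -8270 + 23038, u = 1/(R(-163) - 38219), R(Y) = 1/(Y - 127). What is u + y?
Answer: 163636956114/11083511 ≈ 14764.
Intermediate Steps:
R(Y) = 1/(-127 + Y)
u = -290/11083511 (u = 1/(1/(-127 - 163) - 38219) = 1/(1/(-290) - 38219) = 1/(-1/290 - 38219) = 1/(-11083511/290) = -290/11083511 ≈ -2.6165e-5)
y = 14764 (y = -4 + (-8270 + 23038) = -4 + 14768 = 14764)
u + y = -290/11083511 + 14764 = 163636956114/11083511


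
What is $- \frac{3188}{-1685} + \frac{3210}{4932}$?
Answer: $\frac{3522011}{1385070} \approx 2.5428$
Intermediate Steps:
$- \frac{3188}{-1685} + \frac{3210}{4932} = \left(-3188\right) \left(- \frac{1}{1685}\right) + 3210 \cdot \frac{1}{4932} = \frac{3188}{1685} + \frac{535}{822} = \frac{3522011}{1385070}$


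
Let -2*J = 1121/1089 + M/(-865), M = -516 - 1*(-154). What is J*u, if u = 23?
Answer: -31369309/1883970 ≈ -16.651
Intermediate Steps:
M = -362 (M = -516 + 154 = -362)
J = -1363883/1883970 (J = -(1121/1089 - 362/(-865))/2 = -(1121*(1/1089) - 362*(-1/865))/2 = -(1121/1089 + 362/865)/2 = -½*1363883/941985 = -1363883/1883970 ≈ -0.72394)
J*u = -1363883/1883970*23 = -31369309/1883970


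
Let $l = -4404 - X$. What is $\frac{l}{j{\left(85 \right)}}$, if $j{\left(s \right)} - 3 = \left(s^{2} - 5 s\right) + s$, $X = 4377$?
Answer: $- \frac{2927}{2296} \approx -1.2748$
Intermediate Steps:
$l = -8781$ ($l = -4404 - 4377 = -8781$)
$j{\left(s \right)} = 3 + s^{2} - 4 s$ ($j{\left(s \right)} = 3 + \left(\left(s^{2} - 5 s\right) + s\right) = 3 + \left(s^{2} - 4 s\right) = 3 + s^{2} - 4 s$)
$\frac{l}{j{\left(85 \right)}} = - \frac{8781}{3 + 85^{2} - 340} = - \frac{8781}{3 + 7225 - 340} = - \frac{8781}{6888} = \left(-8781\right) \frac{1}{6888} = - \frac{2927}{2296}$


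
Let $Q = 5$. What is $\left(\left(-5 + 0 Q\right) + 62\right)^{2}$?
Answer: $3249$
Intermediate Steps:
$\left(\left(-5 + 0 Q\right) + 62\right)^{2} = \left(\left(-5 + 0 \cdot 5\right) + 62\right)^{2} = \left(\left(-5 + 0\right) + 62\right)^{2} = \left(-5 + 62\right)^{2} = 57^{2} = 3249$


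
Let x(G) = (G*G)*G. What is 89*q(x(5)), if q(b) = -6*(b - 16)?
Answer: -58206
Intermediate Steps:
x(G) = G³ (x(G) = G²*G = G³)
q(b) = 96 - 6*b (q(b) = -6*(-16 + b) = 96 - 6*b)
89*q(x(5)) = 89*(96 - 6*5³) = 89*(96 - 6*125) = 89*(96 - 750) = 89*(-654) = -58206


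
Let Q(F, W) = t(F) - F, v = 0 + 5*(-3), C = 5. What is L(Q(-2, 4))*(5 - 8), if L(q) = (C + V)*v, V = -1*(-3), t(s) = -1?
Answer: 360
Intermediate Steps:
v = -15 (v = 0 - 15 = -15)
V = 3
Q(F, W) = -1 - F
L(q) = -120 (L(q) = (5 + 3)*(-15) = 8*(-15) = -120)
L(Q(-2, 4))*(5 - 8) = -120*(5 - 8) = -120*(-3) = 360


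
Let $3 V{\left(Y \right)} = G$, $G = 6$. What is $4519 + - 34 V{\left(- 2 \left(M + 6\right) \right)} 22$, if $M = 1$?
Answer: $3023$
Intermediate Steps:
$V{\left(Y \right)} = 2$ ($V{\left(Y \right)} = \frac{1}{3} \cdot 6 = 2$)
$4519 + - 34 V{\left(- 2 \left(M + 6\right) \right)} 22 = 4519 + \left(-34\right) 2 \cdot 22 = 4519 - 1496 = 3023$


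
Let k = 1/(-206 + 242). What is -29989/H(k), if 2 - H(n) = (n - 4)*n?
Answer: -38865744/2735 ≈ -14211.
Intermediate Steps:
k = 1/36 ≈ 0.027778
H(n) = 2 - n*(-4 + n) (H(n) = 2 - (n - 4)*n = 2 - (-4 + n)*n = 2 - n*(-4 + n))
-29989/H(k) = -29989/(2 - (1/36)² + 4*(1/36)) = -29989/(2 - 1*1/1296 + ⅑) = -29989/(2 - 1/1296 + ⅑) = -29989/2735/1296 = -29989*1296/2735 = -38865744/2735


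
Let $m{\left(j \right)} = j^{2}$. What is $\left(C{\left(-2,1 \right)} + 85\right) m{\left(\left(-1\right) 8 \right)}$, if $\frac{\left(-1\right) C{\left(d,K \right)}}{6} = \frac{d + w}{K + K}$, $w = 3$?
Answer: $5248$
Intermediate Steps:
$C{\left(d,K \right)} = - \frac{3 \left(3 + d\right)}{K}$ ($C{\left(d,K \right)} = - 6 \frac{d + 3}{K + K} = - 6 \frac{3 + d}{2 K} = - \frac{3 \left(3 + d\right)}{K}$)
$\left(C{\left(-2,1 \right)} + 85\right) m{\left(\left(-1\right) 8 \right)} = \left(\frac{3 \left(-3 - -2\right)}{1} + 85\right) \left(\left(-1\right) 8\right)^{2} = \left(3 \cdot 1 \left(-3 + 2\right) + 85\right) \left(-8\right)^{2} = \left(3 \cdot 1 \left(-1\right) + 85\right) 64 = \left(-3 + 85\right) 64 = 82 \cdot 64 = 5248$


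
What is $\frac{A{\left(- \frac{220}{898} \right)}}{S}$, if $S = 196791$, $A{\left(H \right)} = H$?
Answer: $- \frac{110}{88359159} \approx -1.2449 \cdot 10^{-6}$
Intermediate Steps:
$\frac{A{\left(- \frac{220}{898} \right)}}{S} = \frac{\left(-220\right) \frac{1}{898}}{196791} = \left(-220\right) \frac{1}{898} \cdot \frac{1}{196791} = \left(- \frac{110}{449}\right) \frac{1}{196791} = - \frac{110}{88359159}$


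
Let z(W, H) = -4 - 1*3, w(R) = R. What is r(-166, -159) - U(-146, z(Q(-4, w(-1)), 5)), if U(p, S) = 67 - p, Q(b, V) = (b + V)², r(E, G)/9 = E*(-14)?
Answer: 20703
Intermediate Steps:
r(E, G) = -126*E (r(E, G) = 9*(E*(-14)) = 9*(-14*E) = -126*E)
Q(b, V) = (V + b)²
z(W, H) = -7 (z(W, H) = -4 - 3 = -7)
r(-166, -159) - U(-146, z(Q(-4, w(-1)), 5)) = -126*(-166) - (67 - 1*(-146)) = 20916 - (67 + 146) = 20916 - 1*213 = 20916 - 213 = 20703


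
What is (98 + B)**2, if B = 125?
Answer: 49729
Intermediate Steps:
(98 + B)**2 = (98 + 125)**2 = 223**2 = 49729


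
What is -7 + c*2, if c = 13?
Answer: 19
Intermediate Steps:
-7 + c*2 = -7 + 13*2 = -7 + 26 = 19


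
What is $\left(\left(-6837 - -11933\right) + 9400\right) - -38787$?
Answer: $53283$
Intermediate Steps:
$\left(\left(-6837 - -11933\right) + 9400\right) - -38787 = \left(\left(-6837 + 11933\right) + 9400\right) + 38787 = \left(5096 + 9400\right) + 38787 = 14496 + 38787 = 53283$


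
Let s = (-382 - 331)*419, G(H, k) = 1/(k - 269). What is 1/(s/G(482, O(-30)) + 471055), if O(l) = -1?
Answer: 1/81132745 ≈ 1.2325e-8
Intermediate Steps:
G(H, k) = 1/(-269 + k)
s = -298747 (s = -713*419 = -298747)
1/(s/G(482, O(-30)) + 471055) = 1/(-298747/(1/(-269 - 1)) + 471055) = 1/(-298747/(1/(-270)) + 471055) = 1/(-298747/(-1/270) + 471055) = 1/(-298747*(-270) + 471055) = 1/(80661690 + 471055) = 1/81132745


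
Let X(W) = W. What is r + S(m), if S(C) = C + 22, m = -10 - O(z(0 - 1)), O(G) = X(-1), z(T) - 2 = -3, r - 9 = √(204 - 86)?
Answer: 22 + √118 ≈ 32.863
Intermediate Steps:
r = 9 + √118 (r = 9 + √(204 - 86) = 9 + √118 ≈ 19.863)
z(T) = -1 (z(T) = 2 - 3 = -1)
O(G) = -1
m = -9 (m = -10 - 1*(-1) = -10 + 1 = -9)
S(C) = 22 + C
r + S(m) = (9 + √118) + (22 - 9) = (9 + √118) + 13 = 22 + √118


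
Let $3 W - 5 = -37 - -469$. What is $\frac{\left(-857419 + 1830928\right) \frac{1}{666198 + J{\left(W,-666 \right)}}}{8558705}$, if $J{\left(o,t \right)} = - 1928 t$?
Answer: $\frac{324503}{5563860063810} \approx 5.8323 \cdot 10^{-8}$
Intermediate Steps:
$W = \frac{437}{3}$ ($W = \frac{5}{3} + \frac{-37 - -469}{3} = \frac{5}{3} + \frac{-37 + 469}{3} = \frac{5}{3} + \frac{1}{3} \cdot 432 = \frac{5}{3} + 144 = \frac{437}{3} \approx 145.67$)
$\frac{\left(-857419 + 1830928\right) \frac{1}{666198 + J{\left(W,-666 \right)}}}{8558705} = \frac{\left(-857419 + 1830928\right) \frac{1}{666198 - -1284048}}{8558705} = \frac{973509}{666198 + 1284048} \cdot \frac{1}{8558705} = \frac{973509}{1950246} \cdot \frac{1}{8558705} = 973509 \cdot \frac{1}{1950246} \cdot \frac{1}{8558705} = \frac{324503}{650082} \cdot \frac{1}{8558705} = \frac{324503}{5563860063810}$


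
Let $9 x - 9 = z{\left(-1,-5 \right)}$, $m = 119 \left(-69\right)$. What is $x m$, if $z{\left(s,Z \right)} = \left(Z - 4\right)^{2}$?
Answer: $-82110$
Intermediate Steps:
$z{\left(s,Z \right)} = \left(-4 + Z\right)^{2}$
$m = -8211$
$x = 10$ ($x = 1 + \frac{\left(-4 - 5\right)^{2}}{9} = 1 + \frac{\left(-9\right)^{2}}{9} = 1 + \frac{1}{9} \cdot 81 = 1 + 9 = 10$)
$x m = 10 \left(-8211\right) = -82110$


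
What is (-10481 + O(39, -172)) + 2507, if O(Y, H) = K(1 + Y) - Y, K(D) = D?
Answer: -7973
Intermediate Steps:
O(Y, H) = 1 (O(Y, H) = (1 + Y) - Y = 1)
(-10481 + O(39, -172)) + 2507 = (-10481 + 1) + 2507 = -10480 + 2507 = -7973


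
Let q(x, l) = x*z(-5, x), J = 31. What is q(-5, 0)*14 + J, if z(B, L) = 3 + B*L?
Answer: -1929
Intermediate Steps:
q(x, l) = x*(3 - 5*x)
q(-5, 0)*14 + J = -5*(3 - 5*(-5))*14 + 31 = -5*(3 + 25)*14 + 31 = -5*28*14 + 31 = -140*14 + 31 = -1960 + 31 = -1929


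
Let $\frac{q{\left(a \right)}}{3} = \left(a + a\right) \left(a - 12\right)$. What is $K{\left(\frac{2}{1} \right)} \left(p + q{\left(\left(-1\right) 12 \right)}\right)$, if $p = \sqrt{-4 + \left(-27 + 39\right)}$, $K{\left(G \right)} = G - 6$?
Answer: $-6912 - 8 \sqrt{2} \approx -6923.3$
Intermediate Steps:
$K{\left(G \right)} = -6 + G$
$q{\left(a \right)} = 6 a \left(-12 + a\right)$ ($q{\left(a \right)} = 3 \left(a + a\right) \left(a - 12\right) = 3 \cdot 2 a \left(-12 + a\right) = 6 a \left(-12 + a\right)$)
$p = 2 \sqrt{2}$ ($p = \sqrt{-4 + 12} = \sqrt{8} = 2 \sqrt{2} \approx 2.8284$)
$K{\left(\frac{2}{1} \right)} \left(p + q{\left(\left(-1\right) 12 \right)}\right) = \left(-6 + \frac{2}{1}\right) \left(2 \sqrt{2} + 6 \left(\left(-1\right) 12\right) \left(-12 - 12\right)\right) = \left(-6 + 2 \cdot 1\right) \left(2 \sqrt{2} + 6 \left(-12\right) \left(-12 - 12\right)\right) = \left(-6 + 2\right) \left(2 \sqrt{2} + 6 \left(-12\right) \left(-24\right)\right) = - 4 \left(2 \sqrt{2} + 1728\right) = - 4 \left(1728 + 2 \sqrt{2}\right) = -6912 - 8 \sqrt{2}$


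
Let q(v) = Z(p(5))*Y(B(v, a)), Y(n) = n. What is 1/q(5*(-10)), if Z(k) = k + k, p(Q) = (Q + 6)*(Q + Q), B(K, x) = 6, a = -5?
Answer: 1/1320 ≈ 0.00075758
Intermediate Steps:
p(Q) = 2*Q*(6 + Q) (p(Q) = (6 + Q)*(2*Q) = 2*Q*(6 + Q))
Z(k) = 2*k
q(v) = 1320 (q(v) = (2*(2*5*(6 + 5)))*6 = (2*(2*5*11))*6 = (2*110)*6 = 220*6 = 1320)
1/q(5*(-10)) = 1/1320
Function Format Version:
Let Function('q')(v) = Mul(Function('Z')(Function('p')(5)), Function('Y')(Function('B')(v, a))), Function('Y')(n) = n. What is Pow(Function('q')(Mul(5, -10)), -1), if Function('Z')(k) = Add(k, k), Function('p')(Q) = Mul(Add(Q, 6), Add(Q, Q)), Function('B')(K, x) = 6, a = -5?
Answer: Rational(1, 1320) ≈ 0.00075758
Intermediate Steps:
Function('p')(Q) = Mul(2, Q, Add(6, Q)) (Function('p')(Q) = Mul(Add(6, Q), Mul(2, Q)) = Mul(2, Q, Add(6, Q)))
Function('Z')(k) = Mul(2, k)
Function('q')(v) = 1320 (Function('q')(v) = Mul(Mul(2, Mul(2, 5, Add(6, 5))), 6) = Mul(Mul(2, Mul(2, 5, 11)), 6) = Mul(Mul(2, 110), 6) = Mul(220, 6) = 1320)
Pow(Function('q')(Mul(5, -10)), -1) = Pow(1320, -1) = Rational(1, 1320)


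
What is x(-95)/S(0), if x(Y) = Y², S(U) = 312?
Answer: 9025/312 ≈ 28.926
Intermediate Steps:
x(-95)/S(0) = (-95)²/312 = 9025*(1/312) = 9025/312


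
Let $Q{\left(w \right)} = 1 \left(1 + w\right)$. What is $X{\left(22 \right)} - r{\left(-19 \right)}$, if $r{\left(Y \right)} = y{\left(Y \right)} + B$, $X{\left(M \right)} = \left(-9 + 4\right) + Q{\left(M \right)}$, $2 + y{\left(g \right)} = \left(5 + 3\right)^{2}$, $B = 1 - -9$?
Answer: $-54$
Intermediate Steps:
$B = 10$ ($B = 1 + 9 = 10$)
$Q{\left(w \right)} = 1 + w$
$y{\left(g \right)} = 62$ ($y{\left(g \right)} = -2 + \left(5 + 3\right)^{2} = -2 + 8^{2} = -2 + 64 = 62$)
$X{\left(M \right)} = -4 + M$ ($X{\left(M \right)} = \left(-9 + 4\right) + \left(1 + M\right) = -5 + \left(1 + M\right) = -4 + M$)
$r{\left(Y \right)} = 72$ ($r{\left(Y \right)} = 62 + 10 = 72$)
$X{\left(22 \right)} - r{\left(-19 \right)} = \left(-4 + 22\right) - 72 = 18 - 72 = -54$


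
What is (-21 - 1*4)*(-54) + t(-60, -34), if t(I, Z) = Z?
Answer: 1316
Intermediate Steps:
(-21 - 1*4)*(-54) + t(-60, -34) = (-21 - 1*4)*(-54) - 34 = (-21 - 4)*(-54) - 34 = -25*(-54) - 34 = 1350 - 34 = 1316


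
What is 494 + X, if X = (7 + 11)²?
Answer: 818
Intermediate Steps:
X = 324 (X = 18² = 324)
494 + X = 494 + 324 = 818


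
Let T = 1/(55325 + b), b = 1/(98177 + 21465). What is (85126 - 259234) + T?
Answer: -1152454568068666/6619193651 ≈ -1.7411e+5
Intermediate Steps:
b = 1/119642 ≈ 8.3583e-6
T = 119642/6619193651 (T = 1/(55325 + 1/119642) = 1/(6619193651/119642) = 119642/6619193651 ≈ 1.8075e-5)
(85126 - 259234) + T = (85126 - 259234) + 119642/6619193651 = -174108 + 119642/6619193651 = -1152454568068666/6619193651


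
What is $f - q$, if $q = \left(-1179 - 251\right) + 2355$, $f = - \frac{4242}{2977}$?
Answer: $- \frac{2757967}{2977} \approx -926.42$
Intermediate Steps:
$f = - \frac{4242}{2977}$ ($f = \left(-4242\right) \frac{1}{2977} = - \frac{4242}{2977} \approx -1.4249$)
$q = 925$ ($q = -1430 + 2355 = 925$)
$f - q = - \frac{4242}{2977} - 925 = - \frac{2757967}{2977}$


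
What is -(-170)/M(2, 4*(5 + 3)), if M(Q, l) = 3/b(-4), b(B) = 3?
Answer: 170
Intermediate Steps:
M(Q, l) = 1 (M(Q, l) = 3/3 = 3*(⅓) = 1)
-(-170)/M(2, 4*(5 + 3)) = -(-170)/1 = -(-170) = -10*(-17) = 170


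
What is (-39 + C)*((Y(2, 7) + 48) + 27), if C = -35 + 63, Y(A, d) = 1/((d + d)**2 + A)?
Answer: -14851/18 ≈ -825.06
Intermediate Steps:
Y(A, d) = 1/(A + 4*d**2) (Y(A, d) = 1/((2*d)**2 + A) = 1/(4*d**2 + A) = 1/(A + 4*d**2))
C = 28
(-39 + C)*((Y(2, 7) + 48) + 27) = (-39 + 28)*((1/(2 + 4*7**2) + 48) + 27) = -11*((1/(2 + 4*49) + 48) + 27) = -11*((1/(2 + 196) + 48) + 27) = -11*((1/198 + 48) + 27) = -11*(9505/198 + 27) = -11*14851/198 = -14851/18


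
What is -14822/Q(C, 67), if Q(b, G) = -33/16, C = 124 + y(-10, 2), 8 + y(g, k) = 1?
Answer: 237152/33 ≈ 7186.4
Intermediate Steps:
y(g, k) = -7 (y(g, k) = -8 + 1 = -7)
C = 117 (C = 124 - 7 = 117)
Q(b, G) = -33/16 (Q(b, G) = -33*1/16 = -33/16)
-14822/Q(C, 67) = -14822/(-33/16) = -14822*(-16/33) = 237152/33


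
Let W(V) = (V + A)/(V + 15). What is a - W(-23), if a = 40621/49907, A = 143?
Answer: 789226/49907 ≈ 15.814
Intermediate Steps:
a = 40621/49907 (a = 40621*(1/49907) = 40621/49907 ≈ 0.81393)
W(V) = (143 + V)/(15 + V) (W(V) = (V + 143)/(V + 15) = (143 + V)/(15 + V))
a - W(-23) = 40621/49907 - (143 - 23)/(15 - 23) = 40621/49907 - 120/(-8) = 40621/49907 - (-1)*120/8 = 40621/49907 - 1*(-15) = 40621/49907 + 15 = 789226/49907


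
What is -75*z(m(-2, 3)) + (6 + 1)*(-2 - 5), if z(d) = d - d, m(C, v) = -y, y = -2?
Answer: -49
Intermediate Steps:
m(C, v) = 2 (m(C, v) = -1*(-2) = 2)
z(d) = 0
-75*z(m(-2, 3)) + (6 + 1)*(-2 - 5) = -75*0 + (6 + 1)*(-2 - 5) = 0 + 7*(-7) = 0 - 49 = -49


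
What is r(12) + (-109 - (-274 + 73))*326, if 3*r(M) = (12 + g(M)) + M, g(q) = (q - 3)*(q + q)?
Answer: 30072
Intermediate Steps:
g(q) = 2*q*(-3 + q) (g(q) = (-3 + q)*(2*q) = 2*q*(-3 + q))
r(M) = 4 + M/3 + 2*M*(-3 + M)/3 (r(M) = ((12 + 2*M*(-3 + M)) + M)/3 = (12 + M + 2*M*(-3 + M))/3 = 4 + M/3 + 2*M*(-3 + M)/3)
r(12) + (-109 - (-274 + 73))*326 = (4 + (⅓)*12 + (⅔)*12*(-3 + 12)) + (-109 - (-274 + 73))*326 = (4 + 4 + (⅔)*12*9) + (-109 - 1*(-201))*326 = (4 + 4 + 72) + (-109 + 201)*326 = 80 + 92*326 = 80 + 29992 = 30072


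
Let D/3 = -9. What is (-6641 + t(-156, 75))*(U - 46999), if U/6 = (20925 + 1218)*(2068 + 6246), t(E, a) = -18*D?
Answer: -6798409312015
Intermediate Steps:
D = -27 (D = 3*(-9) = -27)
t(E, a) = 486 (t(E, a) = -18*(-27) = 486)
U = 1104581412 (U = 6*((20925 + 1218)*(2068 + 6246)) = 6*(22143*8314) = 6*184096902 = 1104581412)
(-6641 + t(-156, 75))*(U - 46999) = (-6641 + 486)*(1104581412 - 46999) = -6155*1104534413 = -6798409312015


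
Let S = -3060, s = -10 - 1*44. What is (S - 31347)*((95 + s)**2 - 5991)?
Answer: 148294170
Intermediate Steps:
s = -54 (s = -10 - 44 = -54)
(S - 31347)*((95 + s)**2 - 5991) = (-3060 - 31347)*((95 - 54)**2 - 5991) = -34407*(41**2 - 5991) = -34407*(1681 - 5991) = -34407*(-4310) = 148294170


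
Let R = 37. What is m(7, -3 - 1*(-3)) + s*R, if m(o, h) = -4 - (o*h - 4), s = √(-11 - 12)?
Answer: 37*I*√23 ≈ 177.45*I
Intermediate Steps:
s = I*√23 (s = √(-23) = I*√23 ≈ 4.7958*I)
m(o, h) = -h*o (m(o, h) = -4 - (h*o - 4) = -4 - (-4 + h*o) = -4 + (4 - h*o) = -h*o)
m(7, -3 - 1*(-3)) + s*R = -1*(-3 - 1*(-3))*7 + (I*√23)*37 = -1*(-3 + 3)*7 + 37*I*√23 = -1*0*7 + 37*I*√23 = 0 + 37*I*√23 = 37*I*√23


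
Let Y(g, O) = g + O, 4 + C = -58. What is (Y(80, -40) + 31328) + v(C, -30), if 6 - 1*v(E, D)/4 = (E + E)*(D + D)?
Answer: 1632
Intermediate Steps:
C = -62 (C = -4 - 58 = -62)
v(E, D) = 24 - 16*D*E (v(E, D) = 24 - 4*(E + E)*(D + D) = 24 - 4*2*E*2*D = 24 - 16*D*E)
Y(g, O) = O + g
(Y(80, -40) + 31328) + v(C, -30) = ((-40 + 80) + 31328) + (24 - 16*(-30)*(-62)) = (40 + 31328) + (24 - 29760) = 31368 - 29736 = 1632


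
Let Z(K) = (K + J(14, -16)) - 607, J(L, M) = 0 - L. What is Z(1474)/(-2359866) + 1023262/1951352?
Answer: 603274174909/1151232309708 ≈ 0.52402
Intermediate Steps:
J(L, M) = -L
Z(K) = -621 + K (Z(K) = (K - 1*14) - 607 = (K - 14) - 607 = (-14 + K) - 607 = -621 + K)
Z(1474)/(-2359866) + 1023262/1951352 = (-621 + 1474)/(-2359866) + 1023262/1951352 = 853*(-1/2359866) + 1023262*(1/1951352) = -853/2359866 + 511631/975676 = 603274174909/1151232309708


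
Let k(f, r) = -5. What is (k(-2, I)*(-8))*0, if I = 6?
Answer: 0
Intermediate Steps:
(k(-2, I)*(-8))*0 = -5*(-8)*0 = 40*0 = 0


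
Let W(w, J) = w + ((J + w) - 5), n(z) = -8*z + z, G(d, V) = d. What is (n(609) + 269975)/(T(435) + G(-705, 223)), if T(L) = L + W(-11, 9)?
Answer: -16607/18 ≈ -922.61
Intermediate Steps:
n(z) = -7*z
W(w, J) = -5 + J + 2*w (W(w, J) = w + (-5 + J + w) = -5 + J + 2*w)
T(L) = -18 + L (T(L) = L + (-5 + 9 + 2*(-11)) = L + (-5 + 9 - 22) = L - 18 = -18 + L)
(n(609) + 269975)/(T(435) + G(-705, 223)) = (-7*609 + 269975)/((-18 + 435) - 705) = (-4263 + 269975)/(417 - 705) = 265712/(-288) = 265712*(-1/288) = -16607/18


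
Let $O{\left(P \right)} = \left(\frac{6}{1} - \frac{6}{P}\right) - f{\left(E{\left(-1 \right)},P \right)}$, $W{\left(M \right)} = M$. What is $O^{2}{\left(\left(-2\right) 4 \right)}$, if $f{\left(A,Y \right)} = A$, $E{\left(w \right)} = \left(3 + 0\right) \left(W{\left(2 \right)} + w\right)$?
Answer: $\frac{225}{16} \approx 14.063$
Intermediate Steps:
$E{\left(w \right)} = 6 + 3 w$ ($E{\left(w \right)} = \left(3 + 0\right) \left(2 + w\right) = 3 \left(2 + w\right) = 6 + 3 w$)
$O{\left(P \right)} = 3 - \frac{6}{P}$ ($O{\left(P \right)} = \left(\frac{6}{1} - \frac{6}{P}\right) - \left(6 + 3 \left(-1\right)\right) = \left(6 \cdot 1 - \frac{6}{P}\right) - \left(6 - 3\right) = \left(6 - \frac{6}{P}\right) - 3 = 3 - \frac{6}{P}$)
$O^{2}{\left(\left(-2\right) 4 \right)} = \left(3 - \frac{6}{\left(-2\right) 4}\right)^{2} = \left(3 - \frac{6}{-8}\right)^{2} = \left(3 - - \frac{3}{4}\right)^{2} = \left(3 + \frac{3}{4}\right)^{2} = \left(\frac{15}{4}\right)^{2} = \frac{225}{16}$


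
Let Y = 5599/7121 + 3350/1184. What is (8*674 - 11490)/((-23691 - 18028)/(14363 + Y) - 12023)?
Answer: 369321495934502/728341228727485 ≈ 0.50707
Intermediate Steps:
Y = 15242283/4215632 (Y = 5599*(1/7121) + 3350*(1/1184) = 5599/7121 + 1675/592 = 15242283/4215632 ≈ 3.6157)
(8*674 - 11490)/((-23691 - 18028)/(14363 + Y) - 12023) = (8*674 - 11490)/((-23691 - 18028)/(14363 + 15242283/4215632) - 12023) = (5392 - 11490)/(-41719/60564364699/4215632 - 12023) = -6098/(-41719*4215632/60564364699 - 12023) = -6098/(-175871951408/60564364699 - 12023) = -6098/(-728341228727485/60564364699) = -6098*(-60564364699/728341228727485) = 369321495934502/728341228727485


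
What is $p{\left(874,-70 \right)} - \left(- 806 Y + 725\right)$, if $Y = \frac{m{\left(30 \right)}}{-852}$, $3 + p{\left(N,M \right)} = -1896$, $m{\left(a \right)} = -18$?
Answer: $- \frac{185095}{71} \approx -2607.0$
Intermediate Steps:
$p{\left(N,M \right)} = -1899$ ($p{\left(N,M \right)} = -3 - 1896 = -1899$)
$Y = \frac{3}{142}$ ($Y = - \frac{18}{-852} = \left(-18\right) \left(- \frac{1}{852}\right) = \frac{3}{142} \approx 0.021127$)
$p{\left(874,-70 \right)} - \left(- 806 Y + 725\right) = -1899 - \left(\left(-806\right) \frac{3}{142} + 725\right) = -1899 - \left(- \frac{1209}{71} + 725\right) = -1899 - \frac{50266}{71} = - \frac{185095}{71}$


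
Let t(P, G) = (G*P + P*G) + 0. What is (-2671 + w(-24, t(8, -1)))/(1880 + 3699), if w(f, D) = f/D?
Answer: -5339/11158 ≈ -0.47849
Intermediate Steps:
t(P, G) = 2*G*P (t(P, G) = (G*P + G*P) + 0 = 2*G*P + 0 = 2*G*P)
(-2671 + w(-24, t(8, -1)))/(1880 + 3699) = (-2671 - 24/(2*(-1)*8))/(1880 + 3699) = (-2671 - 24/(-16))/5579 = (-2671 - 24*(-1/16))*(1/5579) = (-2671 + 3/2)*(1/5579) = -5339/2*1/5579 = -5339/11158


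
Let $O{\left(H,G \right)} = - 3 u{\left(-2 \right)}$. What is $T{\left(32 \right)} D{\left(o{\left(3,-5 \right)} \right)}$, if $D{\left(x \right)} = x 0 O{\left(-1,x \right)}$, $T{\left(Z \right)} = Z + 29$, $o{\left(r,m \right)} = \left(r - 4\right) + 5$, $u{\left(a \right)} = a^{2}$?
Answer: $0$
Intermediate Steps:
$O{\left(H,G \right)} = -12$ ($O{\left(H,G \right)} = - 3 \left(-2\right)^{2} = \left(-3\right) 4 = -12$)
$o{\left(r,m \right)} = 1 + r$ ($o{\left(r,m \right)} = \left(-4 + r\right) + 5 = 1 + r$)
$T{\left(Z \right)} = 29 + Z$
$D{\left(x \right)} = 0$ ($D{\left(x \right)} = x 0 \left(-12\right) = 0 \left(-12\right) = 0$)
$T{\left(32 \right)} D{\left(o{\left(3,-5 \right)} \right)} = \left(29 + 32\right) 0 = 61 \cdot 0 = 0$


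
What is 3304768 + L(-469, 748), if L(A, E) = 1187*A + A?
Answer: 2747596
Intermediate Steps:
L(A, E) = 1188*A
3304768 + L(-469, 748) = 3304768 + 1188*(-469) = 3304768 - 557172 = 2747596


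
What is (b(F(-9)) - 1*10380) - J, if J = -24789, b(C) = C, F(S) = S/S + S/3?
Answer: 14407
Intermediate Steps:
F(S) = 1 + S/3 (F(S) = 1 + S*(⅓) = 1 + S/3)
(b(F(-9)) - 1*10380) - J = ((1 + (⅓)*(-9)) - 1*10380) - 1*(-24789) = ((1 - 3) - 10380) + 24789 = (-2 - 10380) + 24789 = -10382 + 24789 = 14407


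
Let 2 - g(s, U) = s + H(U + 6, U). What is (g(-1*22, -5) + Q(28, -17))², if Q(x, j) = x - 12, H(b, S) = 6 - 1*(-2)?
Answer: 1024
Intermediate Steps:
H(b, S) = 8 (H(b, S) = 6 + 2 = 8)
Q(x, j) = -12 + x
g(s, U) = -6 - s (g(s, U) = 2 - (s + 8) = 2 - (8 + s) = 2 + (-8 - s) = -6 - s)
(g(-1*22, -5) + Q(28, -17))² = ((-6 - (-1)*22) + (-12 + 28))² = ((-6 - 1*(-22)) + 16)² = ((-6 + 22) + 16)² = (16 + 16)² = 32² = 1024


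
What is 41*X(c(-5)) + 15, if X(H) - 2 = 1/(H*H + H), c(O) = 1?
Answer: 235/2 ≈ 117.50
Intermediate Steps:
X(H) = 2 + 1/(H + H²) (X(H) = 2 + 1/(H*H + H) = 2 + 1/(H² + H) = 2 + 1/(H + H²))
41*X(c(-5)) + 15 = 41*((1 + 2*1 + 2*1²)/(1*(1 + 1))) + 15 = 41*(1*(1 + 2 + 2*1)/2) + 15 = 41*(1*(½)*(1 + 2 + 2)) + 15 = 41*(1*(½)*5) + 15 = 41*(5/2) + 15 = 205/2 + 15 = 235/2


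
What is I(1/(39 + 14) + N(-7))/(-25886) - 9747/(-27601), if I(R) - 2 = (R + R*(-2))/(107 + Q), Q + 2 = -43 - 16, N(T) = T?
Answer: 1021576475/2893523234 ≈ 0.35306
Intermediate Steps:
Q = -61 (Q = -2 + (-43 - 16) = -2 - 59 = -61)
I(R) = 2 - R/46 (I(R) = 2 + (R + R*(-2))/(107 - 61) = 2 + (R - 2*R)/46 = 2 - R*(1/46) = 2 - R/46)
I(1/(39 + 14) + N(-7))/(-25886) - 9747/(-27601) = (2 - (1/(39 + 14) - 7)/46)/(-25886) - 9747/(-27601) = (2 - (1/53 - 7)/46)*(-1/25886) - 9747*(-1/27601) = (2 - (1/53 - 7)/46)*(-1/25886) + 9747/27601 = (2 - 1/46*(-370/53))*(-1/25886) + 9747/27601 = (2 + 185/1219)*(-1/25886) + 9747/27601 = (2623/1219)*(-1/25886) + 9747/27601 = -61/733838 + 9747/27601 = 1021576475/2893523234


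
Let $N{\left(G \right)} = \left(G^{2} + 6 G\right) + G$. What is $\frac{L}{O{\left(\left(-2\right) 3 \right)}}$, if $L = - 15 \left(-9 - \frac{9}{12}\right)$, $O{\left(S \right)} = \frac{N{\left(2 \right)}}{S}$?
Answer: $- \frac{195}{4} \approx -48.75$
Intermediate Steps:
$N{\left(G \right)} = G^{2} + 7 G$
$O{\left(S \right)} = \frac{18}{S}$ ($O{\left(S \right)} = \frac{2 \left(7 + 2\right)}{S} = \frac{2 \cdot 9}{S} = \frac{18}{S}$)
$L = \frac{585}{4}$ ($L = - 15 \left(-9 - \frac{3}{4}\right) = \left(-15\right) \left(- \frac{39}{4}\right) = \frac{585}{4} \approx 146.25$)
$\frac{L}{O{\left(\left(-2\right) 3 \right)}} = \frac{585}{4 \frac{18}{\left(-2\right) 3}} = \frac{585}{4 \frac{18}{-6}} = \frac{585}{4 \cdot 18 \left(- \frac{1}{6}\right)} = \frac{585}{4 \left(-3\right)} = \frac{585}{4} \left(- \frac{1}{3}\right) = - \frac{195}{4}$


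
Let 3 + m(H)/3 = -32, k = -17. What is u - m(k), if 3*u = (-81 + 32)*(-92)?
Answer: 4823/3 ≈ 1607.7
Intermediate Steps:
u = 4508/3 (u = ((-81 + 32)*(-92))/3 = (-49*(-92))/3 = (1/3)*4508 = 4508/3 ≈ 1502.7)
m(H) = -105 (m(H) = -9 + 3*(-32) = -9 - 96 = -105)
u - m(k) = 4508/3 - 1*(-105) = 4508/3 + 105 = 4823/3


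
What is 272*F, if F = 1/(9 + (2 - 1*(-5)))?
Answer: 17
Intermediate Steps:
F = 1/16 (F = 1/(9 + (2 + 5)) = 1/(9 + 7) = 1/16 ≈ 0.062500)
272*F = 272*(1/16) = 17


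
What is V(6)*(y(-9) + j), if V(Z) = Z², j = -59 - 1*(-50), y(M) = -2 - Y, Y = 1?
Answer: -432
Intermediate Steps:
y(M) = -3 (y(M) = -2 - 1*1 = -2 - 1 = -3)
j = -9 (j = -59 + 50 = -9)
V(6)*(y(-9) + j) = 6²*(-3 - 9) = 36*(-12) = -432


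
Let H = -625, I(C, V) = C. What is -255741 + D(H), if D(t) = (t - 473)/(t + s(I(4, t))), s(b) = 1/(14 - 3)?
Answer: -878975778/3437 ≈ -2.5574e+5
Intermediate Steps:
s(b) = 1/11
D(t) = (-473 + t)/(1/11 + t) (D(t) = (t - 473)/(t + 1/11) = (-473 + t)/(1/11 + t))
-255741 + D(H) = -255741 + 11*(-473 - 625)/(1 + 11*(-625)) = -255741 + 11*(-1098)/(1 - 6875) = -255741 + 11*(-1098)/(-6874) = -255741 + 11*(-1/6874)*(-1098) = -255741 + 6039/3437 = -878975778/3437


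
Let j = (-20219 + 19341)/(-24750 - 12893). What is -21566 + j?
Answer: -811808060/37643 ≈ -21566.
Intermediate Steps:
j = 878/37643 (j = -878/(-37643) = -878*(-1/37643) = 878/37643 ≈ 0.023324)
-21566 + j = -21566 + 878/37643 = -811808060/37643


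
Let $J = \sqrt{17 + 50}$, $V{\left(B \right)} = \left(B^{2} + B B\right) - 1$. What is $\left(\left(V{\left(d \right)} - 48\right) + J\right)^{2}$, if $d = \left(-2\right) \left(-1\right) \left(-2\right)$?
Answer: $\left(-17 + \sqrt{67}\right)^{2} \approx 77.698$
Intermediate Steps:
$d = -4$ ($d = 2 \left(-2\right) = -4$)
$V{\left(B \right)} = -1 + 2 B^{2}$ ($V{\left(B \right)} = \left(B^{2} + B^{2}\right) - 1 = 2 B^{2} - 1 = -1 + 2 B^{2}$)
$J = \sqrt{67} \approx 8.1853$
$\left(\left(V{\left(d \right)} - 48\right) + J\right)^{2} = \left(\left(\left(-1 + 2 \left(-4\right)^{2}\right) - 48\right) + \sqrt{67}\right)^{2} = \left(\left(\left(-1 + 2 \cdot 16\right) - 48\right) + \sqrt{67}\right)^{2} = \left(\left(\left(-1 + 32\right) - 48\right) + \sqrt{67}\right)^{2} = \left(\left(31 - 48\right) + \sqrt{67}\right)^{2} = \left(-17 + \sqrt{67}\right)^{2}$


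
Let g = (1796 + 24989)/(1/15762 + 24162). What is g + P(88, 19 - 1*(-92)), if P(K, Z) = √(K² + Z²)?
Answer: 84437034/76168289 + √20065 ≈ 142.76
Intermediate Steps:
g = 84437034/76168289 (g = 26785/(1/15762 + 24162) = 26785/(380841445/15762) = 26785*(15762/380841445) = 84437034/76168289 ≈ 1.1086)
g + P(88, 19 - 1*(-92)) = 84437034/76168289 + √(88² + (19 - 1*(-92))²) = 84437034/76168289 + √(7744 + (19 + 92)²) = 84437034/76168289 + √(7744 + 111²) = 84437034/76168289 + √(7744 + 12321) = 84437034/76168289 + √20065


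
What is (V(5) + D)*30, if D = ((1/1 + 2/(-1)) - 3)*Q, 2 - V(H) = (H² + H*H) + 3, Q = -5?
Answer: -930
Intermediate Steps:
V(H) = -1 - 2*H² (V(H) = 2 - ((H² + H*H) + 3) = 2 - ((H² + H²) + 3) = 2 - (2*H² + 3) = 2 - (3 + 2*H²) = 2 + (-3 - 2*H²) = -1 - 2*H²)
D = 20 (D = ((1/1 + 2/(-1)) - 3)*(-5) = ((1*1 + 2*(-1)) - 3)*(-5) = ((1 - 2) - 3)*(-5) = (-1 - 3)*(-5) = -4*(-5) = 20)
(V(5) + D)*30 = ((-1 - 2*5²) + 20)*30 = ((-1 - 2*25) + 20)*30 = ((-1 - 50) + 20)*30 = (-51 + 20)*30 = -31*30 = -930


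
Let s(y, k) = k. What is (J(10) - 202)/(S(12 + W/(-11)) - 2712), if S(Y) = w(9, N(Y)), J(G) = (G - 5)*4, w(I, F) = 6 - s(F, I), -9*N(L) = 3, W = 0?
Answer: 182/2715 ≈ 0.067035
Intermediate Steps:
N(L) = -⅓ (N(L) = -⅑*3 = -⅓)
w(I, F) = 6 - I
J(G) = -20 + 4*G (J(G) = (-5 + G)*4 = -20 + 4*G)
S(Y) = -3 (S(Y) = 6 - 1*9 = 6 - 9 = -3)
(J(10) - 202)/(S(12 + W/(-11)) - 2712) = ((-20 + 4*10) - 202)/(-3 - 2712) = ((-20 + 40) - 202)/(-2715) = (20 - 202)*(-1/2715) = -182*(-1/2715) = 182/2715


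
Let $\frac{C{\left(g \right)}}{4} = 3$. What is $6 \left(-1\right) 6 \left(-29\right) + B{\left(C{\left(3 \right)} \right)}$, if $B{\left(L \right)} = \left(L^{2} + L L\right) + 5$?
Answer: $1337$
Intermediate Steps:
$C{\left(g \right)} = 12$ ($C{\left(g \right)} = 4 \cdot 3 = 12$)
$B{\left(L \right)} = 5 + 2 L^{2}$ ($B{\left(L \right)} = \left(L^{2} + L^{2}\right) + 5 = 2 L^{2} + 5 = 5 + 2 L^{2}$)
$6 \left(-1\right) 6 \left(-29\right) + B{\left(C{\left(3 \right)} \right)} = 6 \left(-1\right) 6 \left(-29\right) + \left(5 + 2 \cdot 12^{2}\right) = \left(-6\right) 6 \left(-29\right) + \left(5 + 2 \cdot 144\right) = \left(-36\right) \left(-29\right) + \left(5 + 288\right) = 1044 + 293 = 1337$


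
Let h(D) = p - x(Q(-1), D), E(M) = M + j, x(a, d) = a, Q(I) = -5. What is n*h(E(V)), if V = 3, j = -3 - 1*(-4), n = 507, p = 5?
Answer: 5070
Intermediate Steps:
j = 1 (j = -3 + 4 = 1)
E(M) = 1 + M (E(M) = M + 1 = 1 + M)
h(D) = 10 (h(D) = 5 - 1*(-5) = 5 + 5 = 10)
n*h(E(V)) = 507*10 = 5070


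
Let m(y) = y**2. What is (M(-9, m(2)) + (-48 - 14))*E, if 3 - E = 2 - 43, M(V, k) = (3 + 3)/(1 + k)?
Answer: -13376/5 ≈ -2675.2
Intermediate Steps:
M(V, k) = 6/(1 + k)
E = 44 (E = 3 - (2 - 43) = 3 - 1*(-41) = 3 + 41 = 44)
(M(-9, m(2)) + (-48 - 14))*E = (6/(1 + 2**2) + (-48 - 14))*44 = (6/(1 + 4) - 62)*44 = (6/5 - 62)*44 = -304/5*44 = -13376/5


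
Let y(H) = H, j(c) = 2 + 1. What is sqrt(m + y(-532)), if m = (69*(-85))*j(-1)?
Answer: I*sqrt(18127) ≈ 134.64*I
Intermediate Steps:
j(c) = 3
m = -17595 (m = (69*(-85))*3 = -5865*3 = -17595)
sqrt(m + y(-532)) = sqrt(-17595 - 532) = sqrt(-18127) = I*sqrt(18127)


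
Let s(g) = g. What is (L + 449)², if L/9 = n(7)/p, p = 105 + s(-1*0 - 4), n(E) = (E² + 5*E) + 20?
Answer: 2142301225/10201 ≈ 2.1001e+5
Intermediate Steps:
n(E) = 20 + E² + 5*E
p = 101 (p = 105 + (-1*0 - 4) = 105 + (0 - 4) = 105 - 4 = 101)
L = 936/101 (L = 9*((20 + 7² + 5*7)/101) = 9*((20 + 49 + 35)*(1/101)) = 9*(104*(1/101)) = 9*(104/101) = 936/101 ≈ 9.2673)
(L + 449)² = (936/101 + 449)² = (46285/101)² = 2142301225/10201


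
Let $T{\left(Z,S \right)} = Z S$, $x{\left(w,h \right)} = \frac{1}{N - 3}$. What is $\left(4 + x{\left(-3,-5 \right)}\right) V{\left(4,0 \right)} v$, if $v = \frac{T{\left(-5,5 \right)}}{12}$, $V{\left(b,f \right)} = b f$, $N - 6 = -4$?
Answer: $0$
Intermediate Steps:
$N = 2$ ($N = 6 - 4 = 2$)
$x{\left(w,h \right)} = -1$ ($x{\left(w,h \right)} = \frac{1}{2 - 3} = \frac{1}{-1} = -1$)
$T{\left(Z,S \right)} = S Z$
$v = - \frac{25}{12}$ ($v = \frac{5 \left(-5\right)}{12} = \left(-25\right) \frac{1}{12} = - \frac{25}{12} \approx -2.0833$)
$\left(4 + x{\left(-3,-5 \right)}\right) V{\left(4,0 \right)} v = \left(4 - 1\right) 4 \cdot 0 \left(- \frac{25}{12}\right) = 3 \cdot 0 \left(- \frac{25}{12}\right) = 0 \left(- \frac{25}{12}\right) = 0$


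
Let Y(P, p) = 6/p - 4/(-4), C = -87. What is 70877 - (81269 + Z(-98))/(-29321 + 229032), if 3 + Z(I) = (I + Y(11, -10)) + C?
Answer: 70774177328/998555 ≈ 70877.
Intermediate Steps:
Y(P, p) = 1 + 6/p (Y(P, p) = 6/p - 4*(-¼) = 6/p + 1 = 1 + 6/p)
Z(I) = -448/5 + I (Z(I) = -3 + ((I + (6 - 10)/(-10)) - 87) = -3 + ((I - ⅒*(-4)) - 87) = -3 + ((I + ⅖) - 87) = -3 + ((⅖ + I) - 87) = -3 + (-433/5 + I) = -448/5 + I)
70877 - (81269 + Z(-98))/(-29321 + 229032) = 70877 - (81269 + (-448/5 - 98))/(-29321 + 229032) = 70877 - (81269 - 938/5)/199711 = 70877 - 405407/(5*199711) = 70877 - 1*405407/998555 = 70877 - 405407/998555 = 70774177328/998555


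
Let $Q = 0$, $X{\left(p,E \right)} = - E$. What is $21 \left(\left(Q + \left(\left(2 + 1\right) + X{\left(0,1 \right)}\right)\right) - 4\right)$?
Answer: $-42$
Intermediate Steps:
$21 \left(\left(Q + \left(\left(2 + 1\right) + X{\left(0,1 \right)}\right)\right) - 4\right) = 21 \left(\left(0 + \left(\left(2 + 1\right) - 1\right)\right) - 4\right) = 21 \left(\left(0 + \left(3 - 1\right)\right) - 4\right) = 21 \left(\left(0 + 2\right) - 4\right) = 21 \left(2 - 4\right) = 21 \left(-2\right) = -42$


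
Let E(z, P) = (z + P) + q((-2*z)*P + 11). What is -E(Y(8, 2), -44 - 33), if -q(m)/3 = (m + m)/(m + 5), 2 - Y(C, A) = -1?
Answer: 19105/239 ≈ 79.937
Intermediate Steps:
Y(C, A) = 3 (Y(C, A) = 2 - 1*(-1) = 2 + 1 = 3)
q(m) = -6*m/(5 + m) (q(m) = -3*(m + m)/(m + 5) = -3*2*m/(5 + m) = -6*m/(5 + m))
E(z, P) = P + z - 6*(11 - 2*P*z)/(16 - 2*P*z) (E(z, P) = (z + P) - 6*((-2*z)*P + 11)/(5 + ((-2*z)*P + 11)) = (P + z) - 6*(-2*P*z + 11)/(5 + (-2*P*z + 11)) = (P + z) - 6*(11 - 2*P*z)/(5 + (11 - 2*P*z)) = (P + z) - 6*(11 - 2*P*z)/(16 - 2*P*z) = P + z - 6*(11 - 2*P*z)/(16 - 2*P*z))
-E(Y(8, 2), -44 - 33) = -(33 + (-8 + (-44 - 33)*3)*((-44 - 33) + 3) - 6*(-44 - 33)*3)/(-8 + (-44 - 33)*3) = -(33 + (-8 - 77*3)*(-77 + 3) - 6*(-77)*3)/(-8 - 77*3) = -(33 + (-8 - 231)*(-74) + 1386)/(-8 - 231) = -(33 - 239*(-74) + 1386)/(-239) = -(-1)*(33 + 17686 + 1386)/239 = -(-1)*19105/239 = -1*(-19105/239) = 19105/239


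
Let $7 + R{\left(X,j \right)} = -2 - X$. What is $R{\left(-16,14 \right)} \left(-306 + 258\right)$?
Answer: $-336$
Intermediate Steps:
$R{\left(X,j \right)} = -9 - X$ ($R{\left(X,j \right)} = -7 - \left(2 + X\right) = -9 - X$)
$R{\left(-16,14 \right)} \left(-306 + 258\right) = \left(-9 - -16\right) \left(-306 + 258\right) = \left(-9 + 16\right) \left(-48\right) = 7 \left(-48\right) = -336$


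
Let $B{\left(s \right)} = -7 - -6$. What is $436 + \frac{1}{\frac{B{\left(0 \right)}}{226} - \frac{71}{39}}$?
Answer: $\frac{7004246}{16085} \approx 435.45$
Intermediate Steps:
$B{\left(s \right)} = -1$ ($B{\left(s \right)} = -7 + 6 = -1$)
$436 + \frac{1}{\frac{B{\left(0 \right)}}{226} - \frac{71}{39}} = 436 + \frac{1}{- \frac{1}{226} - \frac{71}{39}} = 436 + \frac{1}{- \frac{16085}{8814}} = 436 - \frac{8814}{16085} = \frac{7004246}{16085}$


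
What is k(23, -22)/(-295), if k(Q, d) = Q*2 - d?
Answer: -68/295 ≈ -0.23051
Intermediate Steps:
k(Q, d) = -d + 2*Q (k(Q, d) = 2*Q - d = -d + 2*Q)
k(23, -22)/(-295) = (-1*(-22) + 2*23)/(-295) = (22 + 46)*(-1/295) = 68*(-1/295) = -68/295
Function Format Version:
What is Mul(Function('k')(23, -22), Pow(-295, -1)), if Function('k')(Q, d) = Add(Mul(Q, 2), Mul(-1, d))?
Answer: Rational(-68, 295) ≈ -0.23051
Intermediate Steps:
Function('k')(Q, d) = Add(Mul(-1, d), Mul(2, Q)) (Function('k')(Q, d) = Add(Mul(2, Q), Mul(-1, d)) = Add(Mul(-1, d), Mul(2, Q)))
Mul(Function('k')(23, -22), Pow(-295, -1)) = Mul(Add(Mul(-1, -22), Mul(2, 23)), Pow(-295, -1)) = Mul(Add(22, 46), Rational(-1, 295)) = Mul(68, Rational(-1, 295)) = Rational(-68, 295)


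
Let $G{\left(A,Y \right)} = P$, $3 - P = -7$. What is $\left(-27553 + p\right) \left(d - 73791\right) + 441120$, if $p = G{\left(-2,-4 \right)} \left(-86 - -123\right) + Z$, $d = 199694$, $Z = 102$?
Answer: $-3409138023$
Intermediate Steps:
$P = 10$ ($P = 3 - -7 = 3 + 7 = 10$)
$G{\left(A,Y \right)} = 10$
$p = 472$ ($p = 10 \left(-86 - -123\right) + 102 = 10 \left(-86 + 123\right) + 102 = 10 \cdot 37 + 102 = 370 + 102 = 472$)
$\left(-27553 + p\right) \left(d - 73791\right) + 441120 = \left(-27553 + 472\right) \left(199694 - 73791\right) + 441120 = \left(-27081\right) 125903 + 441120 = -3409579143 + 441120 = -3409138023$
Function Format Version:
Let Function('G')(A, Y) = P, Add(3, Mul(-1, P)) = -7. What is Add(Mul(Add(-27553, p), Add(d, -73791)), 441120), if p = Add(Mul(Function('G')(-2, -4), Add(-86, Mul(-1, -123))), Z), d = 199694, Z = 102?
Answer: -3409138023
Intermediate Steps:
P = 10 (P = Add(3, Mul(-1, -7)) = Add(3, 7) = 10)
Function('G')(A, Y) = 10
p = 472 (p = Add(Mul(10, Add(-86, Mul(-1, -123))), 102) = Add(Mul(10, Add(-86, 123)), 102) = Add(Mul(10, 37), 102) = Add(370, 102) = 472)
Add(Mul(Add(-27553, p), Add(d, -73791)), 441120) = Add(Mul(Add(-27553, 472), Add(199694, -73791)), 441120) = Add(Mul(-27081, 125903), 441120) = Add(-3409579143, 441120) = -3409138023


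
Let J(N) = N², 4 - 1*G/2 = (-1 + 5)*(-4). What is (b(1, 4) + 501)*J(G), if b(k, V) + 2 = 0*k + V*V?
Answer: 824000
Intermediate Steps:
b(k, V) = -2 + V² (b(k, V) = -2 + (0*k + V*V) = -2 + (0 + V²) = -2 + V²)
G = 40 (G = 8 - 2*(-1 + 5)*(-4) = 8 - 8*(-4) = 8 - 2*(-16) = 8 + 32 = 40)
(b(1, 4) + 501)*J(G) = ((-2 + 4²) + 501)*40² = ((-2 + 16) + 501)*1600 = (14 + 501)*1600 = 515*1600 = 824000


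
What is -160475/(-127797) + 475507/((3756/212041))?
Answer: 4295128712861113/160001844 ≈ 2.6844e+7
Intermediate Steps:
-160475/(-127797) + 475507/((3756/212041)) = -160475*(-1/127797) + 475507/((3756*(1/212041))) = 160475/127797 + 475507/(3756/212041) = 160475/127797 + 475507*(212041/3756) = 160475/127797 + 100826979787/3756 = 4295128712861113/160001844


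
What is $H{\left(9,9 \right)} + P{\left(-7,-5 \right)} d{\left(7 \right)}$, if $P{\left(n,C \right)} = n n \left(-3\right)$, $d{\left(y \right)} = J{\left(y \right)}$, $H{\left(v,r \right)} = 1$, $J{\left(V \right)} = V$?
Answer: $-1028$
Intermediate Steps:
$d{\left(y \right)} = y$
$P{\left(n,C \right)} = - 3 n^{2}$ ($P{\left(n,C \right)} = n^{2} \left(-3\right) = - 3 n^{2}$)
$H{\left(9,9 \right)} + P{\left(-7,-5 \right)} d{\left(7 \right)} = 1 + - 3 \left(-7\right)^{2} \cdot 7 = 1 + \left(-3\right) 49 \cdot 7 = 1 - 1029 = -1028$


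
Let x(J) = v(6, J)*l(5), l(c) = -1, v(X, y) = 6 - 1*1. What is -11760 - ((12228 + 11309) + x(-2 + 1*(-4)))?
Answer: -35292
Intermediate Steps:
v(X, y) = 5 (v(X, y) = 6 - 1 = 5)
x(J) = -5 (x(J) = 5*(-1) = -5)
-11760 - ((12228 + 11309) + x(-2 + 1*(-4))) = -11760 - ((12228 + 11309) - 5) = -11760 - (23537 - 5) = -11760 - 1*23532 = -11760 - 23532 = -35292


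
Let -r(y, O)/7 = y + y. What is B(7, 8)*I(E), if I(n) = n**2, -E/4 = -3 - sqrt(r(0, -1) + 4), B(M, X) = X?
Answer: 3200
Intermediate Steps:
r(y, O) = -14*y (r(y, O) = -7*(y + y) = -14*y)
E = 20 (E = -4*(-3 - sqrt(-14*0 + 4)) = -4*(-3 - sqrt(0 + 4)) = -4*(-3 - sqrt(4)) = -4*(-3 - 1*2) = -4*(-3 - 2) = -4*(-5) = 20)
B(7, 8)*I(E) = 8*20**2 = 8*400 = 3200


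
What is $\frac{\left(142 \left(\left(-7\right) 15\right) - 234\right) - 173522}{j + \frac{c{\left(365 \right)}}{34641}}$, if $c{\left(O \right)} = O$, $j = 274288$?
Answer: $- \frac{6535578906}{9501610973} \approx -0.68784$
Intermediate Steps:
$\frac{\left(142 \left(\left(-7\right) 15\right) - 234\right) - 173522}{j + \frac{c{\left(365 \right)}}{34641}} = \frac{\left(142 \left(\left(-7\right) 15\right) - 234\right) - 173522}{274288 + \frac{365}{34641}} = \frac{\left(142 \left(-105\right) - 234\right) - 173522}{274288 + 365 \cdot \frac{1}{34641}} = \frac{\left(-14910 - 234\right) - 173522}{274288 + \frac{365}{34641}} = \frac{-15144 - 173522}{\frac{9501610973}{34641}} = \left(-188666\right) \frac{34641}{9501610973} = - \frac{6535578906}{9501610973}$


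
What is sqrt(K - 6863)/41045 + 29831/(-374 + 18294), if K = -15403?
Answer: 29831/17920 + 3*I*sqrt(2474)/41045 ≈ 1.6647 + 0.0036355*I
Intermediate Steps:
sqrt(K - 6863)/41045 + 29831/(-374 + 18294) = sqrt(-15403 - 6863)/41045 + 29831/(-374 + 18294) = sqrt(-22266)*(1/41045) + 29831/17920 = (3*I*sqrt(2474))*(1/41045) + 29831*(1/17920) = 3*I*sqrt(2474)/41045 + 29831/17920 = 29831/17920 + 3*I*sqrt(2474)/41045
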